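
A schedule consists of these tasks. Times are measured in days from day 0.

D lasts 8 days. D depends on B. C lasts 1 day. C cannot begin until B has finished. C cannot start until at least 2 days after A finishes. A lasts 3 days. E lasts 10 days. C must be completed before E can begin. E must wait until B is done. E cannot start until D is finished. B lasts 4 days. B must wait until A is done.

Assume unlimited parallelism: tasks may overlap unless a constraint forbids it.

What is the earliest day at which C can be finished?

8

A has no prerequisites, so it starts at day 0 and finishes at day 3.
After A (finishes day 3), B can start at day 3 and finishes at day 7.
For C: B (finishes day 7); A (finishes day 3, plus 2-day gap → day 5). Taking the maximum gives a start of day 7, and it finishes at 7 + 1 = day 8.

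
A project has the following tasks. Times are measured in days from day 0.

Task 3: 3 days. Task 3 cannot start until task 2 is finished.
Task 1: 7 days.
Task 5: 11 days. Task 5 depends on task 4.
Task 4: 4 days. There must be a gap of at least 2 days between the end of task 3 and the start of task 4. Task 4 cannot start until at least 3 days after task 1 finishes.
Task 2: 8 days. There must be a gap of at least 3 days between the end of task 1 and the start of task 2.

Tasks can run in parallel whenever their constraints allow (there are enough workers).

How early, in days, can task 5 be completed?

38

Task 1 can start immediately at day 0; it finishes at day 7.
After task 1 (finishes day 7, plus 3-day gap → day 10), task 2 can start at day 10 and finishes at day 18.
After task 2 (finishes day 18), task 3 can start at day 18 and finishes at day 21.
For task 4: task 3 (finishes day 21, plus 2-day gap → day 23); task 1 (finishes day 7, plus 3-day gap → day 10). Taking the maximum gives a start of day 23, and it finishes at 23 + 4 = day 27.
After task 4 (finishes day 27), task 5 can start at day 27 and finishes at day 38.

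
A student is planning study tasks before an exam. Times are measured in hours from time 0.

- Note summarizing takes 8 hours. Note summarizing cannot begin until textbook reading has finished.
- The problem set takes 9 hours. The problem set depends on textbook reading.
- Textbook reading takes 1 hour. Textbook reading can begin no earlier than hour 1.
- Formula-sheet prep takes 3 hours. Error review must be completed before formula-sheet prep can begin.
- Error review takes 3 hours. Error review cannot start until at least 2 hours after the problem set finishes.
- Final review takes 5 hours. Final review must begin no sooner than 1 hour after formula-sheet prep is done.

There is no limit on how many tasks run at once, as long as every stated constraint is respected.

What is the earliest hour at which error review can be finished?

Textbook reading cannot begin until its own release at hour 1. It runs from hour 1 to 1 + 1 = hour 2.
The problem set waits on textbook reading (finishes hour 2), so it starts at hour 2 and finishes at 2 + 9 = hour 11.
Error review cannot begin until the problem set (finishes hour 11, plus 2-hour gap → hour 13). It runs from hour 13 to 13 + 3 = hour 16.

16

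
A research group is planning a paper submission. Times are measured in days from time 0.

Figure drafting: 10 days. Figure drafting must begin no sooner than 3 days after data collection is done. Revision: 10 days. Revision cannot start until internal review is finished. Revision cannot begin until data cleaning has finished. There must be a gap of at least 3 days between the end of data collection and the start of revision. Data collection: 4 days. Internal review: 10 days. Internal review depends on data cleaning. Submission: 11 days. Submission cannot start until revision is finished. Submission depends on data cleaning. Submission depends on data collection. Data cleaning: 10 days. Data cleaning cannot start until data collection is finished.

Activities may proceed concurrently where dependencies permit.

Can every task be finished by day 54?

Yes

Nothing blocks data collection, so it runs from day 0 to day 4.
After data collection (finishes day 4, plus 3-day gap → day 7), figure drafting can start at day 7 and finishes at day 17.
After data collection (finishes day 4), data cleaning can start at day 4 and finishes at day 14.
After data cleaning (finishes day 14), internal review can start at day 14 and finishes at day 24.
Revision has to wait for internal review (finishes day 24); data cleaning (finishes day 14); data collection (finishes day 4, plus 3-day gap → day 7). The latest of these is day 24, so revision runs day 24 to 24 + 10 = day 34.
Submission has to wait for revision (finishes day 34); data cleaning (finishes day 14); data collection (finishes day 4). The latest of these is day 34, so submission runs day 34 to 34 + 11 = day 45.
Every task is finished by day 45, which is no later than the deadline of 54, so the schedule is feasible.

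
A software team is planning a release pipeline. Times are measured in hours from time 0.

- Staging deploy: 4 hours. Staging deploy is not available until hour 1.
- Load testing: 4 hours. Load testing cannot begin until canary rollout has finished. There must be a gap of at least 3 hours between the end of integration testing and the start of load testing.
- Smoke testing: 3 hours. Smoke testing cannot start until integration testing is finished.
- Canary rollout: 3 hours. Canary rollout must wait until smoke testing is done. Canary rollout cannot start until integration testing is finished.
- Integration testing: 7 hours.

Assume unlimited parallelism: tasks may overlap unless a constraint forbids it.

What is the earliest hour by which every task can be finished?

Staging deploy cannot begin until its own release at hour 1. It runs from hour 1 to 1 + 4 = hour 5.
Integration testing can start immediately at hour 0; it finishes at hour 7.
Smoke testing waits on integration testing (finishes hour 7), so it starts at hour 7 and finishes at 7 + 3 = hour 10.
Canary rollout has to wait for smoke testing (finishes hour 10); integration testing (finishes hour 7). The latest of these is hour 10, so canary rollout runs hour 10 to 10 + 3 = hour 13.
Load testing has to wait for canary rollout (finishes hour 13); integration testing (finishes hour 7, plus 3-hour gap → hour 10). The latest of these is hour 13, so load testing runs hour 13 to 13 + 4 = hour 17.
All tasks are finished once the last one completes. Finish times: Integration testing at 7, Staging deploy at 5, Smoke testing at 10, Canary rollout at 13, Load testing at 17. The latest is hour 17.

17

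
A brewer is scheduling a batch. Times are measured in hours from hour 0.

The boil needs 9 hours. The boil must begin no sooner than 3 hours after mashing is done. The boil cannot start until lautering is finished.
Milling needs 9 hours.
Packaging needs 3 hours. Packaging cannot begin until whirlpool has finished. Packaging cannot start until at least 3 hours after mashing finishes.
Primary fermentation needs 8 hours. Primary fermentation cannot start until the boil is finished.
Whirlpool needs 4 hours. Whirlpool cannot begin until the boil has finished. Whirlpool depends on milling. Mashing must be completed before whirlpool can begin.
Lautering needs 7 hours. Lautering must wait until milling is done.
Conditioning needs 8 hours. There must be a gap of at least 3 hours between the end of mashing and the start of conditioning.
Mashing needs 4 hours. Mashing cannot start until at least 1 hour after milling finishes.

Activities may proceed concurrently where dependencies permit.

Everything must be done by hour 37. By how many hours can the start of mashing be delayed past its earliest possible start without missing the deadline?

3

Milling can start immediately at hour 0; it finishes at hour 9.
Mashing waits on milling (finishes hour 9, plus 1-hour gap → hour 10), so it starts at hour 10 and finishes at 10 + 4 = hour 14.

Working backward from the deadline:
Nothing follows packaging; the deadline of hour 37 is its only limit. It must start by 37 − 3 = hour 34.
Whirlpool has to be done before packaging (must start by hour 34). That means finishing by hour 34, i.e. starting by 34 − 4 = hour 30.
Primary fermentation has no dependents, so it just needs to finish by hour 37. Starting by 37 − 8 = hour 29 achieves that.
The boil feeds whirlpool (must start by hour 30); primary fermentation (must start by hour 29). Taking the minimum, the boil must finish by hour 29 and start by 29 − 9 = hour 20.
Conditioning has no dependents, so it just needs to finish by hour 37. Starting by 37 − 8 = hour 29 achieves that.
Mashing must finish in time for the boil (must start by hour 20, minus 3-hour gap → hour 17); whirlpool (must start by hour 30); conditioning (must start by hour 29, minus 3-hour gap → hour 26); packaging (must start by hour 34, minus 3-hour gap → hour 31). The tightest is hour 17, so mashing must start by 17 − 4 = hour 13.
So mashing can start as early as hour 10 and as late as hour 13, giving 13 − 10 = 3 hours of slack.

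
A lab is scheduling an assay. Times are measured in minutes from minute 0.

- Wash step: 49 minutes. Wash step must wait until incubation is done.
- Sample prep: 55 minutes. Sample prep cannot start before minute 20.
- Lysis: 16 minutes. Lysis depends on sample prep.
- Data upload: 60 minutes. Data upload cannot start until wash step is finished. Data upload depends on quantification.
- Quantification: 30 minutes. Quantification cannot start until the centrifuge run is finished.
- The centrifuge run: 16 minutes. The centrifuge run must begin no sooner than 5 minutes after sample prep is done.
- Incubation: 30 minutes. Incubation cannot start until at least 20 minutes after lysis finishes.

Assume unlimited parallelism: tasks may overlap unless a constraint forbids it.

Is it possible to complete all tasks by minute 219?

Sample prep waits on its own release at minute 20, so it starts at minute 20 and finishes at 20 + 55 = minute 75.
The centrifuge run cannot begin until sample prep (finishes minute 75, plus 5-minute gap → minute 80). It runs from minute 80 to 80 + 16 = minute 96.
Quantification waits on the centrifuge run (finishes minute 96), so it starts at minute 96 and finishes at 96 + 30 = minute 126.
After sample prep (finishes minute 75), lysis can start at minute 75 and finishes at minute 91.
After lysis (finishes minute 91, plus 20-minute gap → minute 111), incubation can start at minute 111 and finishes at minute 141.
Wash step waits on incubation (finishes minute 141), so it starts at minute 141 and finishes at 141 + 49 = minute 190.
Data upload needs all of wash step (finishes minute 190); quantification (finishes minute 126). That puts its earliest start at minute 190; it finishes at 190 + 60 = minute 250.
The earliest everything can be done is minute 250, which is after the deadline of 219, so it is not possible.

No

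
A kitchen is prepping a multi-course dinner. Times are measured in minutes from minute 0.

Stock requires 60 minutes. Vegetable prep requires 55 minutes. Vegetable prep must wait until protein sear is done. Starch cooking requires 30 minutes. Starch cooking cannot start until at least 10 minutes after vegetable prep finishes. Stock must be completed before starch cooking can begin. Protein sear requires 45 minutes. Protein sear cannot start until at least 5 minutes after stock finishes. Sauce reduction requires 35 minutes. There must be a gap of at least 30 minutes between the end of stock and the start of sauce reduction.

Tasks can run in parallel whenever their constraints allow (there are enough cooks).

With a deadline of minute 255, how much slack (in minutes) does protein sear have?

Stock has no prerequisites, so it starts at minute 0 and finishes at minute 60.
Protein sear cannot begin until stock (finishes minute 60, plus 5-minute gap → minute 65). It runs from minute 65 to 65 + 45 = minute 110.

Working backward from the deadline:
To finish by minute 255, starch cooking (duration 30) must start no later than minute 225.
Since starch cooking (must start by minute 225, minus 10-minute gap → minute 215) depends on it, vegetable prep must finish by minute 215. Backing off its 55-minute duration gives a latest start of minute 160.
Protein sear has to be done before vegetable prep (must start by minute 160). That means finishing by minute 160, i.e. starting by 160 − 45 = minute 115.
So protein sear can start as early as minute 65 and as late as minute 115, giving 115 − 65 = 50 minutes of slack.

50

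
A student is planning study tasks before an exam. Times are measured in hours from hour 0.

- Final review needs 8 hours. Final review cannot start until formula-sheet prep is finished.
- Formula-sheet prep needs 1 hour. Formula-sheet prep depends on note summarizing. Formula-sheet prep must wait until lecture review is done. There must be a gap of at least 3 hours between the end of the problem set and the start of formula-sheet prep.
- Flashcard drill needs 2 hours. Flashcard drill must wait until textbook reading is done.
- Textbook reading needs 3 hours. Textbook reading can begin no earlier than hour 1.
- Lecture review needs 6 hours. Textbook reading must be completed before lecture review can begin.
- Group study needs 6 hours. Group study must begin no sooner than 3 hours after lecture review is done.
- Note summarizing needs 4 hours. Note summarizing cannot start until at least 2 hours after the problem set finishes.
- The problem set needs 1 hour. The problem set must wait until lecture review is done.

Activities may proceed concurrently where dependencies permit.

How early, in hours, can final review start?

After its own release at hour 1, textbook reading can start at hour 1 and finishes at hour 4.
After textbook reading (finishes hour 4), lecture review can start at hour 4 and finishes at hour 10.
The problem set cannot begin until lecture review (finishes hour 10). It runs from hour 10 to 10 + 1 = hour 11.
Note summarizing waits on the problem set (finishes hour 11, plus 2-hour gap → hour 13), so it starts at hour 13 and finishes at 13 + 4 = hour 17.
Formula-sheet prep cannot start until note summarizing (finishes hour 17); lecture review (finishes hour 10); the problem set (finishes hour 11, plus 3-hour gap → hour 14). The controlling bound is hour 17, so formula-sheet prep finishes at 17 + 1 = hour 18.
Final review waits on formula-sheet prep (finishes hour 18), so the earliest it can start is hour 18.

18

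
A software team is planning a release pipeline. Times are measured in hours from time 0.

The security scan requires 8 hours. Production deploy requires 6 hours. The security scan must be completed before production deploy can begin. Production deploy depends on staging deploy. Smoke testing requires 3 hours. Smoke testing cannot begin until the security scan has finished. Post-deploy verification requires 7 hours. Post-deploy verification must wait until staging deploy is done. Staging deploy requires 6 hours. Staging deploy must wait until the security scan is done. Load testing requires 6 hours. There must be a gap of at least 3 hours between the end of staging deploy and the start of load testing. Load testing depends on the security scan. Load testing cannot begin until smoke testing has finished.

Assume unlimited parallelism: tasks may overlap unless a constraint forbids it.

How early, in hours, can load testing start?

17

The security scan has no prerequisites, so it starts at hour 0 and finishes at hour 8.
After the security scan (finishes hour 8), smoke testing can start at hour 8 and finishes at hour 11.
Staging deploy waits on the security scan (finishes hour 8), so it starts at hour 8 and finishes at 8 + 6 = hour 14.
Load testing waits on staging deploy (finishes hour 14, plus 3-hour gap → hour 17); the security scan (finishes hour 8); smoke testing (finishes hour 11). The latest of these is hour 17, which is the earliest load testing can start.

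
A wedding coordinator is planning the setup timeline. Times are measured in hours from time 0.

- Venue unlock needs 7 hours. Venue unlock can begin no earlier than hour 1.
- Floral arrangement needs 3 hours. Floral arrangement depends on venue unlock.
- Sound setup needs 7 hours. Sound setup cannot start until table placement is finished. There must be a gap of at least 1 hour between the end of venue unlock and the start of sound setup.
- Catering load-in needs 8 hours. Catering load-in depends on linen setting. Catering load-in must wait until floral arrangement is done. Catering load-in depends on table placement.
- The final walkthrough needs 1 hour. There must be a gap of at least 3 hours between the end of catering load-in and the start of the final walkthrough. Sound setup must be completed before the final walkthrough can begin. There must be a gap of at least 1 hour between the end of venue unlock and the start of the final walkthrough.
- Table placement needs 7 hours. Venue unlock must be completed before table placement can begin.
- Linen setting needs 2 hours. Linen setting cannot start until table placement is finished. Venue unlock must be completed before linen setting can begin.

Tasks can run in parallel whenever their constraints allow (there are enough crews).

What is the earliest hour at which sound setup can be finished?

22

Venue unlock waits on its own release at hour 1, so it starts at hour 1 and finishes at 1 + 7 = hour 8.
After venue unlock (finishes hour 8), table placement can start at hour 8 and finishes at hour 15.
For sound setup: table placement (finishes hour 15); venue unlock (finishes hour 8, plus 1-hour gap → hour 9). Taking the maximum gives a start of hour 15, and it finishes at 15 + 7 = hour 22.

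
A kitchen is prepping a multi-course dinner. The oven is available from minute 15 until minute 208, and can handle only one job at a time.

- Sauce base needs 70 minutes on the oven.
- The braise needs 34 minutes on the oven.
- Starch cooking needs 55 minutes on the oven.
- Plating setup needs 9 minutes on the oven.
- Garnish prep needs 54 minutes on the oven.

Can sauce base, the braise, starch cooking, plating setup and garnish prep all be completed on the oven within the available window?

No

The oven window is 208 − 15 = 193 minutes.
Running back to back, the jobs need 70 + 34 + 55 + 9 + 54 = 222 minutes on the oven.
Since 222 > 193, they cannot all fit.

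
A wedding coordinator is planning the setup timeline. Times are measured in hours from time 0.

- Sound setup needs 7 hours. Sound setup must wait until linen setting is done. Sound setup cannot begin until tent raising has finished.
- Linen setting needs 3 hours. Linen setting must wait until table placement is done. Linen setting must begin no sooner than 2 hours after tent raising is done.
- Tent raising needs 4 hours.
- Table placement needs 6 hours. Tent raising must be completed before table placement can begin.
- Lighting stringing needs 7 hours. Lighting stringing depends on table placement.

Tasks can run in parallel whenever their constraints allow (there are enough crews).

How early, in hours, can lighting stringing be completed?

Tent raising has no prerequisites, so it starts at hour 0 and finishes at hour 4.
Table placement cannot begin until tent raising (finishes hour 4). It runs from hour 4 to 4 + 6 = hour 10.
Lighting stringing waits on table placement (finishes hour 10), so it starts at hour 10 and finishes at 10 + 7 = hour 17.

17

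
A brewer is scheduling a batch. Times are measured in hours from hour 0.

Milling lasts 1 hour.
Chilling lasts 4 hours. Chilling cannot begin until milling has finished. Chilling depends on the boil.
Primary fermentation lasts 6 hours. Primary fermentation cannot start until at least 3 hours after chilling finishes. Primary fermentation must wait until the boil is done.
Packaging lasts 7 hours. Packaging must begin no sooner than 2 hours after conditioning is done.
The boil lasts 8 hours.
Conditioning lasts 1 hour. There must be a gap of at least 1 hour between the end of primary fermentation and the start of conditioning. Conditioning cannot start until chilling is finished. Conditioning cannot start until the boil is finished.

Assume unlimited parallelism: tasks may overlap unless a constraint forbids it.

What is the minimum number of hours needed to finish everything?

32

The boil can start immediately at hour 0; it finishes at hour 8.
Nothing blocks milling, so it runs from hour 0 to hour 1.
Chilling has to wait for milling (finishes hour 1); the boil (finishes hour 8). The latest of these is hour 8, so chilling runs hour 8 to 8 + 4 = hour 12.
Primary fermentation needs all of chilling (finishes hour 12, plus 3-hour gap → hour 15); the boil (finishes hour 8). That puts its earliest start at hour 15; it finishes at 15 + 6 = hour 21.
For conditioning: primary fermentation (finishes hour 21, plus 1-hour gap → hour 22); chilling (finishes hour 12); the boil (finishes hour 8). Taking the maximum gives a start of hour 22, and it finishes at 22 + 1 = hour 23.
Packaging waits on conditioning (finishes hour 23, plus 2-hour gap → hour 25), so it starts at hour 25 and finishes at 25 + 7 = hour 32.
All tasks are finished once the last one completes. Finish times: Milling at 1, The boil at 8, Chilling at 12, Primary fermentation at 21, Conditioning at 23, Packaging at 32. The latest is hour 32.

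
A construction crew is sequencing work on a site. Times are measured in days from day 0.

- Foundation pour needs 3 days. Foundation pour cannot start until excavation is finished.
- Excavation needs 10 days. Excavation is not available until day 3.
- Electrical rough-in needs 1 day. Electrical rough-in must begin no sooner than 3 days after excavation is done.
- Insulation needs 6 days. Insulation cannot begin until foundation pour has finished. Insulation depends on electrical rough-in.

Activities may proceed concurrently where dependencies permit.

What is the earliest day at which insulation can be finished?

Excavation cannot begin until its own release at day 3. It runs from day 3 to 3 + 10 = day 13.
Electrical rough-in cannot begin until excavation (finishes day 13, plus 3-day gap → day 16). It runs from day 16 to 16 + 1 = day 17.
Foundation pour waits on excavation (finishes day 13), so it starts at day 13 and finishes at 13 + 3 = day 16.
Insulation needs all of foundation pour (finishes day 16); electrical rough-in (finishes day 17). That puts its earliest start at day 17; it finishes at 17 + 6 = day 23.

23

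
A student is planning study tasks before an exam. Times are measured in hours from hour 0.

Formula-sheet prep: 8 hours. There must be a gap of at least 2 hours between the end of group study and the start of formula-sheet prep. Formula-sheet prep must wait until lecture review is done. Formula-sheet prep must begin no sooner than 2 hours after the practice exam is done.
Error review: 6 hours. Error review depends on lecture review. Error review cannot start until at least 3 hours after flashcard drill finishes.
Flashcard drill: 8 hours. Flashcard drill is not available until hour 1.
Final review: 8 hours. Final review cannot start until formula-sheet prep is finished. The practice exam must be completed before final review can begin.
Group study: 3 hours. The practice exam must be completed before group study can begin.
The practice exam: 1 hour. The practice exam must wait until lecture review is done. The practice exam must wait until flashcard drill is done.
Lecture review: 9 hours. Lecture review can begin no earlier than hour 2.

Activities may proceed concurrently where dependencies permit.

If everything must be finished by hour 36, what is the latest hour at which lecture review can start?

5

Final review must finish by hour 36; it takes 8 hours, so it must start by 36 − 8 = hour 28.
Since final review (must start by hour 28) depends on it, formula-sheet prep must finish by hour 28. Backing off its 8-hour duration gives a latest start of hour 20.
Group study must finish before formula-sheet prep (must start by hour 20, minus 2-hour gap → hour 18). With a 3-hour duration, group study must start by 18 − 3 = hour 15.
The practice exam has several dependents: group study (must start by hour 15); formula-sheet prep (must start by hour 20, minus 2-hour gap → hour 18); final review (must start by hour 28). The earliest of those limits is hour 15, so the practice exam must start by 15 − 1 = hour 14.
To finish by hour 36, error review (duration 6) must start no later than hour 30.
Lecture review feeds the practice exam (must start by hour 14); error review (must start by hour 30); formula-sheet prep (must start by hour 20). Taking the minimum, lecture review must finish by hour 14 and start by 14 − 9 = hour 5.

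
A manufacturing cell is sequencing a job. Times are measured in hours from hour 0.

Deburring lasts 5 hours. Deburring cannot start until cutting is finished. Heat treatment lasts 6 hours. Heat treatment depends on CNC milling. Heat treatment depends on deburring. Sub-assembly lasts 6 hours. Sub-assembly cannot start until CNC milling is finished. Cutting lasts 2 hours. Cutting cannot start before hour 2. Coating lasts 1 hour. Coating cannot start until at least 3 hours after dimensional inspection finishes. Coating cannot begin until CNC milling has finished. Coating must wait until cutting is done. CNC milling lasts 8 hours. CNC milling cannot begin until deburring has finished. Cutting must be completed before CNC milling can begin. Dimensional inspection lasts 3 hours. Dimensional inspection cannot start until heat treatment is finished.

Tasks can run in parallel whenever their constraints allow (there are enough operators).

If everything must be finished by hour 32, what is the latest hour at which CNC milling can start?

11

To finish by hour 32, coating (duration 1) must start no later than hour 31.
Dimensional inspection feeds into coating (must start by hour 31, minus 3-hour gap → hour 28); so dimensional inspection must finish by hour 28 and therefore start by hour 25.
Heat treatment has to be done before dimensional inspection (must start by hour 25). That means finishing by hour 25, i.e. starting by 25 − 6 = hour 19.
To finish by hour 32, sub-assembly (duration 6) must start no later than hour 26.
CNC milling feeds heat treatment (must start by hour 19); coating (must start by hour 31); sub-assembly (must start by hour 26). Taking the minimum, CNC milling must finish by hour 19 and start by 19 − 8 = hour 11.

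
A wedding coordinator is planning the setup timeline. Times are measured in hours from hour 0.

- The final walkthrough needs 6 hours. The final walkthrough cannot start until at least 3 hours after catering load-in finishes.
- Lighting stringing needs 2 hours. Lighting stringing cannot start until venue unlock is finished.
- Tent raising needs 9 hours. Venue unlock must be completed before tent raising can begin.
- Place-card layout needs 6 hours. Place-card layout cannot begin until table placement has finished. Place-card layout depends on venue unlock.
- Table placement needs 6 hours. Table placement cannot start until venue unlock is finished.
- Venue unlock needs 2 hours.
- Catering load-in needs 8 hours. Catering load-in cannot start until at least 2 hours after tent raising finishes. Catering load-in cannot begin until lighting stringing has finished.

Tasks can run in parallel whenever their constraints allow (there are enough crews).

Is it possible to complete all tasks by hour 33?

Yes

Venue unlock has no prerequisites, so it starts at hour 0 and finishes at hour 2.
Lighting stringing waits on venue unlock (finishes hour 2), so it starts at hour 2 and finishes at 2 + 2 = hour 4.
Table placement waits on venue unlock (finishes hour 2), so it starts at hour 2 and finishes at 2 + 6 = hour 8.
Place-card layout has to wait for table placement (finishes hour 8); venue unlock (finishes hour 2). The latest of these is hour 8, so place-card layout runs hour 8 to 8 + 6 = hour 14.
After venue unlock (finishes hour 2), tent raising can start at hour 2 and finishes at hour 11.
Catering load-in needs all of tent raising (finishes hour 11, plus 2-hour gap → hour 13); lighting stringing (finishes hour 4). That puts its earliest start at hour 13; it finishes at 13 + 8 = hour 21.
The final walkthrough cannot begin until catering load-in (finishes hour 21, plus 3-hour gap → hour 24). It runs from hour 24 to 24 + 6 = hour 30.
Every task is finished by hour 30, which is no later than the deadline of 33, so the schedule is feasible.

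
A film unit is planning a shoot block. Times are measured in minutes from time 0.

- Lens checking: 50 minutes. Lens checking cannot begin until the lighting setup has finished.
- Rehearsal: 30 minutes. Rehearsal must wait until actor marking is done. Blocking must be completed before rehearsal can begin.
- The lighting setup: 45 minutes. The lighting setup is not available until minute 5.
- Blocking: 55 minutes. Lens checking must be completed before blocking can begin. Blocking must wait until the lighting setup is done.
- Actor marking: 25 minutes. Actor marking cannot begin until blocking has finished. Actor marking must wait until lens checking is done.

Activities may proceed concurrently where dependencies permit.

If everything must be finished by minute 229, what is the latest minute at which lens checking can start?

69

Rehearsal has no dependents, so it just needs to finish by minute 229. Starting by 229 − 30 = minute 199 achieves that.
Actor marking must finish before rehearsal (must start by minute 199). With a 25-minute duration, actor marking must start by 199 − 25 = minute 174.
Blocking has several dependents: actor marking (must start by minute 174); rehearsal (must start by minute 199). The earliest of those limits is minute 174, so blocking must start by 174 − 55 = minute 119.
Lens checking feeds blocking (must start by minute 119); actor marking (must start by minute 174). Taking the minimum, lens checking must finish by minute 119 and start by 119 − 50 = minute 69.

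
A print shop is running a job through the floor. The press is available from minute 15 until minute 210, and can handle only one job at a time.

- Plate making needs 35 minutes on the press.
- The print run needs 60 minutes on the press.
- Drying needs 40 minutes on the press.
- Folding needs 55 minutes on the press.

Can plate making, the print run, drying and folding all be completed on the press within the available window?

The press window is 210 − 15 = 195 minutes.
Running back to back, the jobs need 35 + 60 + 40 + 55 = 190 minutes on the press.
Since 190 ≤ 195, they fit within the window.

Yes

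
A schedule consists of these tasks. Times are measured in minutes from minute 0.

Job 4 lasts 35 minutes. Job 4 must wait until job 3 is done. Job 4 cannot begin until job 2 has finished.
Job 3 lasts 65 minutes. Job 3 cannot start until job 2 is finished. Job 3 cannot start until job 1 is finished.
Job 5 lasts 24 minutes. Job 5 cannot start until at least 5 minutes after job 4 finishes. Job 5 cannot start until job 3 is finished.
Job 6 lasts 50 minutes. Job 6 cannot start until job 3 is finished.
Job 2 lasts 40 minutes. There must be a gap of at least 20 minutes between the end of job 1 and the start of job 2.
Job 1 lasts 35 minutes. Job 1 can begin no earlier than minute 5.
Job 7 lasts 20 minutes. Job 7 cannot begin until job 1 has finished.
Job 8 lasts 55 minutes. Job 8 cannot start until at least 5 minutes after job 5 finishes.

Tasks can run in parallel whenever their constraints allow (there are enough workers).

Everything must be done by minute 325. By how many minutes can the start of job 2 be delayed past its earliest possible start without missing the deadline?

36

Job 1 cannot begin until its own release at minute 5. It runs from minute 5 to 5 + 35 = minute 40.
Job 2 cannot begin until job 1 (finishes minute 40, plus 20-minute gap → minute 60). It runs from minute 60 to 60 + 40 = minute 100.

Working backward from the deadline:
Job 8 must finish by minute 325; it takes 55 minutes, so it must start by 325 − 55 = minute 270.
Job 5 must finish before job 8 (must start by minute 270, minus 5-minute gap → minute 265). With a 24-minute duration, job 5 must start by 265 − 24 = minute 241.
Job 4 has to be done before job 5 (must start by minute 241, minus 5-minute gap → minute 236). That means finishing by minute 236, i.e. starting by 236 − 35 = minute 201.
Nothing follows job 6; the deadline of minute 325 is its only limit. It must start by 325 − 50 = minute 275.
Job 3 feeds job 4 (must start by minute 201); job 5 (must start by minute 241); job 6 (must start by minute 275). Taking the minimum, job 3 must finish by minute 201 and start by 201 − 65 = minute 136.
Job 2 has several dependents: job 3 (must start by minute 136); job 4 (must start by minute 201). The earliest of those limits is minute 136, so job 2 must start by 136 − 40 = minute 96.
So job 2 can start as early as minute 60 and as late as minute 96, giving 96 − 60 = 36 minutes of slack.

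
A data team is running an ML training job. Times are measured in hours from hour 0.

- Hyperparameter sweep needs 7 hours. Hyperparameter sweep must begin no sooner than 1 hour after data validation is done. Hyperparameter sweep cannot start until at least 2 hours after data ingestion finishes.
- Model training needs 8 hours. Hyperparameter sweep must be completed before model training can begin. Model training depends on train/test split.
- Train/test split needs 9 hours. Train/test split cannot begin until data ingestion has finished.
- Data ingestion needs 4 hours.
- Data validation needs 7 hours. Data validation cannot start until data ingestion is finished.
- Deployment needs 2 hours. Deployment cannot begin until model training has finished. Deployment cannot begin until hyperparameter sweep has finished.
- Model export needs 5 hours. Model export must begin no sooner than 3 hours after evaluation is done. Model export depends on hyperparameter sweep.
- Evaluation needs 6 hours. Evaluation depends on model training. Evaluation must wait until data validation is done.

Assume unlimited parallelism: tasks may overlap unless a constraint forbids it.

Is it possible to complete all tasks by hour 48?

Data ingestion can start immediately at hour 0; it finishes at hour 4.
Train/test split waits on data ingestion (finishes hour 4), so it starts at hour 4 and finishes at 4 + 9 = hour 13.
Data validation cannot begin until data ingestion (finishes hour 4). It runs from hour 4 to 4 + 7 = hour 11.
Hyperparameter sweep has to wait for data validation (finishes hour 11, plus 1-hour gap → hour 12); data ingestion (finishes hour 4, plus 2-hour gap → hour 6). The latest of these is hour 12, so hyperparameter sweep runs hour 12 to 12 + 7 = hour 19.
For model training: hyperparameter sweep (finishes hour 19); train/test split (finishes hour 13). Taking the maximum gives a start of hour 19, and it finishes at 19 + 8 = hour 27.
Deployment has to wait for model training (finishes hour 27); hyperparameter sweep (finishes hour 19). The latest of these is hour 27, so deployment runs hour 27 to 27 + 2 = hour 29.
Evaluation has to wait for model training (finishes hour 27); data validation (finishes hour 11). The latest of these is hour 27, so evaluation runs hour 27 to 27 + 6 = hour 33.
Model export needs all of evaluation (finishes hour 33, plus 3-hour gap → hour 36); hyperparameter sweep (finishes hour 19). That puts its earliest start at hour 36; it finishes at 36 + 5 = hour 41.
Every task is finished by hour 41, which is no later than the deadline of 48, so the schedule is feasible.

Yes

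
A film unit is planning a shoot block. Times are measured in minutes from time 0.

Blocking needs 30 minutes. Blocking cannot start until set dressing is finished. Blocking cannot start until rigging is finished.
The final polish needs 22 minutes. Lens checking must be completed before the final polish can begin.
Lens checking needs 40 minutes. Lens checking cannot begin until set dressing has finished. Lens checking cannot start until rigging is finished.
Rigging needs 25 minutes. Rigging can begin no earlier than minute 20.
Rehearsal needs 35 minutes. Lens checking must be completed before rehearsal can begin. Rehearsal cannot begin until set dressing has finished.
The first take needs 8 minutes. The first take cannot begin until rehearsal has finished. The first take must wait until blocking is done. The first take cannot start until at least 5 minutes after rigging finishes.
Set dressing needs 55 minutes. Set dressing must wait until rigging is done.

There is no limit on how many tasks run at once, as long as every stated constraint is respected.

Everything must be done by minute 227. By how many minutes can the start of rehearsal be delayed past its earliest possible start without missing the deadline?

44

Rigging cannot begin until its own release at minute 20. It runs from minute 20 to 20 + 25 = minute 45.
Set dressing cannot begin until rigging (finishes minute 45). It runs from minute 45 to 45 + 55 = minute 100.
Lens checking needs all of set dressing (finishes minute 100); rigging (finishes minute 45). That puts its earliest start at minute 100; it finishes at 100 + 40 = minute 140.
Rehearsal needs all of lens checking (finishes minute 140); set dressing (finishes minute 100). That puts its earliest start at minute 140; it finishes at 140 + 35 = minute 175.

Working backward from the deadline:
Nothing follows the first take; the deadline of minute 227 is its only limit. It must start by 227 − 8 = minute 219.
Rehearsal must finish before the first take (must start by minute 219). With a 35-minute duration, rehearsal must start by 219 − 35 = minute 184.
So rehearsal can start as early as minute 140 and as late as minute 184, giving 184 − 140 = 44 minutes of slack.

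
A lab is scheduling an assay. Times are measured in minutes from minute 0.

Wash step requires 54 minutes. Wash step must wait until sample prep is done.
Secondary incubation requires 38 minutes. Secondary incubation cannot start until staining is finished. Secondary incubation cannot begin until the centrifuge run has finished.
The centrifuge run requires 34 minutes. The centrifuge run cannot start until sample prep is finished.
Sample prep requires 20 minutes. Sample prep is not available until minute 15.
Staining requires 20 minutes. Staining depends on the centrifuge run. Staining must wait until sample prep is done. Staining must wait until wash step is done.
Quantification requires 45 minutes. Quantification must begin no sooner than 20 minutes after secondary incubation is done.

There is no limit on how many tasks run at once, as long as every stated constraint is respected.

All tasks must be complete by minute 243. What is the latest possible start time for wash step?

To finish by minute 243, quantification (duration 45) must start no later than minute 198.
Secondary incubation feeds into quantification (must start by minute 198, minus 20-minute gap → minute 178); so secondary incubation must finish by minute 178 and therefore start by minute 140.
Staining has to be done before secondary incubation (must start by minute 140). That means finishing by minute 140, i.e. starting by 140 − 20 = minute 120.
Wash step has to be done before staining (must start by minute 120). That means finishing by minute 120, i.e. starting by 120 − 54 = minute 66.

66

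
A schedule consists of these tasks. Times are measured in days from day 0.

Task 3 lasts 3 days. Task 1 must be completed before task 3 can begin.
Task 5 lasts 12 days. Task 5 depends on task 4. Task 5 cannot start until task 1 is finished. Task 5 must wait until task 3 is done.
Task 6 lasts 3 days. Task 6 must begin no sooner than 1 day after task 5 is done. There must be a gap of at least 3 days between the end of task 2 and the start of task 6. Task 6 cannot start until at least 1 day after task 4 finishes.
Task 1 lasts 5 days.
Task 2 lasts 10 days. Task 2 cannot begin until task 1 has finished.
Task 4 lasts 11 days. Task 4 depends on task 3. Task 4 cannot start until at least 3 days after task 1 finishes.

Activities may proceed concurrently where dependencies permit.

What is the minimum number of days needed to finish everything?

Task 1 can start immediately at day 0; it finishes at day 5.
Task 3 waits on task 1 (finishes day 5), so it starts at day 5 and finishes at 5 + 3 = day 8.
For task 4: task 3 (finishes day 8); task 1 (finishes day 5, plus 3-day gap → day 8). Taking the maximum gives a start of day 8, and it finishes at 8 + 11 = day 19.
Task 5 needs all of task 4 (finishes day 19); task 1 (finishes day 5); task 3 (finishes day 8). That puts its earliest start at day 19; it finishes at 19 + 12 = day 31.
Task 2 cannot begin until task 1 (finishes day 5). It runs from day 5 to 5 + 10 = day 15.
Task 6 cannot start until task 5 (finishes day 31, plus 1-day gap → day 32); task 2 (finishes day 15, plus 3-day gap → day 18); task 4 (finishes day 19, plus 1-day gap → day 20). The controlling bound is day 32, so task 6 finishes at 32 + 3 = day 35.
All tasks are finished once the last one completes. Finish times: Task 1 at 5, Task 2 at 15, Task 3 at 8, Task 4 at 19, Task 5 at 31, Task 6 at 35. The latest is day 35.

35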